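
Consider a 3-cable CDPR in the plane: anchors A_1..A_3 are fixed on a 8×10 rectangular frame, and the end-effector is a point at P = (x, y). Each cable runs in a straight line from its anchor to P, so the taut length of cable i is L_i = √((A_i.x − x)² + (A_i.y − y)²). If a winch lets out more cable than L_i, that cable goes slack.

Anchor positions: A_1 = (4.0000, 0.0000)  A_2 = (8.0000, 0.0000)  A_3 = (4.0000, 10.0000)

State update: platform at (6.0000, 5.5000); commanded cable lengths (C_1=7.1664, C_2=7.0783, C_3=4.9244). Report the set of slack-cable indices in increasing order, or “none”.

i=1: geometric 5.8523 vs commanded 7.1664 ⇒ slack
i=2: geometric 5.8523 vs commanded 7.0783 ⇒ slack
i=3: geometric 4.9244 vs commanded 4.9244 ⇒ taut

1, 2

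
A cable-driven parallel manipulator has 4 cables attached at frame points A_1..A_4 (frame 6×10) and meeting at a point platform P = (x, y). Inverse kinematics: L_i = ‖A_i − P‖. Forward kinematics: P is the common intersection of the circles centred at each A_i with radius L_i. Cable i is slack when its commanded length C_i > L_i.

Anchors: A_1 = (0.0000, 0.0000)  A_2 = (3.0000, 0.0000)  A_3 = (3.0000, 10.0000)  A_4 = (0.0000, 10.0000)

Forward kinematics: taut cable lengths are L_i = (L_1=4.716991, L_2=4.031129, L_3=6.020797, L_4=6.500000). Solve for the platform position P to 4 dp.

(2.5000, 4.0000)

each cable: (A_i−P)·(A_i−P) = L_i²; let k_i = ‖A_i‖²−L_i²
k_1 = 0.0000+0.0000−22.2500 = -22.2500
row 1: -6.0000x + 0.0000y = -15.0000  (k_2=-7.2500)
row 2: -6.0000x − 20.0000y = -95.0000  (k_3=72.7500)
row 3: 0.0000x − 20.0000y = -80.0000  (k_4=57.7500)
Cramer on rows 1–2 → x = 2.5000, y = 4.0000
check cable 4: ‖A_4−P‖² = 42.2500 ≈ L_4² = 42.2500 ✓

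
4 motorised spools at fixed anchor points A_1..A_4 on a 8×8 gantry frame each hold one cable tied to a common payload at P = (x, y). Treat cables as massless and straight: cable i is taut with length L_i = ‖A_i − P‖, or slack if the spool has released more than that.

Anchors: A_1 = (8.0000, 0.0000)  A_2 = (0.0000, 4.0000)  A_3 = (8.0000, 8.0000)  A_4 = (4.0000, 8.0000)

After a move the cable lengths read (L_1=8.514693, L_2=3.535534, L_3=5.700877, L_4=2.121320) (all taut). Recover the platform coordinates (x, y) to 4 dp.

each cable: (A_i−P)·(A_i−P) = L_i²; let k_i = ‖A_i‖²−L_i²
k_1 = 64.0000+0.0000−72.5000 = -8.5000
row 1: 16.0000x − 8.0000y = -12.0000  (k_2=3.5000)
row 2: 0.0000x − 16.0000y = -104.0000  (k_3=95.5000)
row 3: 8.0000x − 16.0000y = -84.0000  (k_4=75.5000)
Cramer on rows 1–2 → x = 2.5000, y = 6.5000
check cable 4: ‖A_4−P‖² = 4.5000 ≈ L_4² = 4.5000 ✓

(2.5000, 6.5000)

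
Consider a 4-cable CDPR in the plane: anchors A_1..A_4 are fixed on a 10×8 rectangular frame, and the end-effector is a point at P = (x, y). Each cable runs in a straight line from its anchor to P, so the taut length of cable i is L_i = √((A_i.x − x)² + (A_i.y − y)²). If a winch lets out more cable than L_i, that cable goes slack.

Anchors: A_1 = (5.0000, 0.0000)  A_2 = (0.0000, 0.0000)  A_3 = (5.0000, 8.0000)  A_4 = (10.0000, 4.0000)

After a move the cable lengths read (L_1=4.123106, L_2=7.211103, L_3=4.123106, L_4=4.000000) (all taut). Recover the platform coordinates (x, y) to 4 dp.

circle eqns → linear via eq_j − eq_1; set c_j = A_j·A_j − L_j²
c_1 = 25.0000+0.0000−17.0000 = 8.0000
10.0000·x + 0.0000·y = c_1−c_2 = 60.0000
0.0000·x − 16.0000·y = c_1−c_3 = -64.0000
-10.0000·x − 8.0000·y = c_1−c_4 = -92.0000
solve first two rows → x=6.0000, y=4.0000
check cable 4: ‖A_4−P‖² = 16.0000 ≈ L_4² = 16.0000 ✓

(6.0000, 4.0000)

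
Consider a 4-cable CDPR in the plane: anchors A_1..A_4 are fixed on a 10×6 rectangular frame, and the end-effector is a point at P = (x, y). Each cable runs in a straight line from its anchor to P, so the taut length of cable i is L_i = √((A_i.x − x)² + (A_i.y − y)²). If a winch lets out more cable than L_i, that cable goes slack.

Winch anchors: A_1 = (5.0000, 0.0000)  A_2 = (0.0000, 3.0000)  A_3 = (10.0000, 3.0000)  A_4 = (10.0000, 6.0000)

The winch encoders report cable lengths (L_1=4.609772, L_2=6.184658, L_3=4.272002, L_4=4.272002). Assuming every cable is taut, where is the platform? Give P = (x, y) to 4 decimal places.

(6.0000, 4.5000)

circle eqns → linear via eq_j − eq_1; set c_j = A_j·A_j − L_j²
c_1 = 25.0000+0.0000−21.2500 = 3.7500
10.0000·x − 6.0000·y = c_1−c_2 = 33.0000
-10.0000·x − 6.0000·y = c_1−c_3 = -87.0000
-10.0000·x − 12.0000·y = c_1−c_4 = -114.0000
solve first two rows → x=6.0000, y=4.5000
check cable 4: ‖A_4−P‖² = 18.2500 ≈ L_4² = 18.2500 ✓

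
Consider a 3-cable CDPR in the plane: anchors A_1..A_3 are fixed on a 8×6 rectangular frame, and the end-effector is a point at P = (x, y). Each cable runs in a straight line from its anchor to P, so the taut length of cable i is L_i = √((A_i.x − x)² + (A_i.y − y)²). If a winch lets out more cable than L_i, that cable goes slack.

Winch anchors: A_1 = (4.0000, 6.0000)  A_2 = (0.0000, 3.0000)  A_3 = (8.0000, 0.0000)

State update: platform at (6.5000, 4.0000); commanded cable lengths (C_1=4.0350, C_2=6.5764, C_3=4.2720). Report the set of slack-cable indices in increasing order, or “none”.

1

cable 1: L_1 = ‖A_1−P‖ = 3.2016;  C_1 = 4.0350 → slack
cable 2: L_2 = ‖A_2−P‖ = 6.5765;  C_2 = 6.5764 → taut
cable 3: L_3 = ‖A_3−P‖ = 4.2720;  C_3 = 4.2720 → taut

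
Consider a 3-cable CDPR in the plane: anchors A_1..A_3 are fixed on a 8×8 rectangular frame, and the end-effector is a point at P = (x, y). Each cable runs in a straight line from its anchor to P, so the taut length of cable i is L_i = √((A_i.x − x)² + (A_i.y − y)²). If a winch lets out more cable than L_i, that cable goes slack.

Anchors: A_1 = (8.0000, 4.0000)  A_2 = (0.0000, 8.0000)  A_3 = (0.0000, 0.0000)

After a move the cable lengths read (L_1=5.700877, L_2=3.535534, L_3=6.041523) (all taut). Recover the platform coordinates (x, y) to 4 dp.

circle eqns → linear via eq_j − eq_1; set q_j = A_j·A_j − L_j²
q_1 = 64.0000+16.0000−32.5000 = 47.5000
16.0000·x − 8.0000·y = q_1−q_2 = -4.0000
16.0000·x + 8.0000·y = q_1−q_3 = 84.0000
solve first two rows → x=2.5000, y=5.5000

(2.5000, 5.5000)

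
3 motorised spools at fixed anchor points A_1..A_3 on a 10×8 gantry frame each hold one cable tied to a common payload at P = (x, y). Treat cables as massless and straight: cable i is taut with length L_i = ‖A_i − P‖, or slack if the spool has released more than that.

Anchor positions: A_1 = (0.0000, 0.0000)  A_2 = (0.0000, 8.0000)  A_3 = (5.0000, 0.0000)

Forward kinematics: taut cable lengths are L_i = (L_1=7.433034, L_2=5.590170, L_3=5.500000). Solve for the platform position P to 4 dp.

expand ‖A_i−P‖²=L_i² and subtract eq 1 (k_i ≔ ‖A_i‖²−L_i²)
k_1 = 0.0000+0.0000−55.2500 = -55.2500
eq1−eq2 → [0.0000  -16.0000]·P = -88.0000
eq1−eq3 → [-10.0000  0.0000]·P = -50.0000
2×2 solve → P = (5.0000, 5.5000)

(5.0000, 5.5000)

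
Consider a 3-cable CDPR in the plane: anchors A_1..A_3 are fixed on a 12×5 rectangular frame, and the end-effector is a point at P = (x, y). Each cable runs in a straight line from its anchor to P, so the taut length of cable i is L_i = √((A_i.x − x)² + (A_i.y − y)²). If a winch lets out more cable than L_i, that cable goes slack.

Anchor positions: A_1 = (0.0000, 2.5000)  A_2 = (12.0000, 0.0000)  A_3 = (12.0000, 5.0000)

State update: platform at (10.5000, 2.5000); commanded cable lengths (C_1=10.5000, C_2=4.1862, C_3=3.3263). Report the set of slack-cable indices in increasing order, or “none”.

cable 1: √((-10.5000)²+(0.0000)²)=10.5000, C_1=10.5000: taut
cable 2: √((1.5000)²+(-2.5000)²)=2.9155, C_2=4.1862: slack
cable 3: √((1.5000)²+(2.5000)²)=2.9155, C_3=3.3263: slack

2, 3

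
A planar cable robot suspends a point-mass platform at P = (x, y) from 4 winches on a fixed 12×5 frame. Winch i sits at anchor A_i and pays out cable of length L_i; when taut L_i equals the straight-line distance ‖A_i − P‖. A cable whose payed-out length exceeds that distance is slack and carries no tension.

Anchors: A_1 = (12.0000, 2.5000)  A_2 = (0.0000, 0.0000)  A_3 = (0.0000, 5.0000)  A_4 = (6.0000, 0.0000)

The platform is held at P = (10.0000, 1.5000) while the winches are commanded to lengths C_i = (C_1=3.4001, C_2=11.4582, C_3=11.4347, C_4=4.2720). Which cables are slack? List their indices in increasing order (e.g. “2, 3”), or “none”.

1, 2, 3

cable 1: L_1 = ‖A_1−P‖ = 2.2361;  C_1 = 3.4001 → slack
cable 2: L_2 = ‖A_2−P‖ = 10.1119;  C_2 = 11.4582 → slack
cable 3: L_3 = ‖A_3−P‖ = 10.5948;  C_3 = 11.4347 → slack
cable 4: L_4 = ‖A_4−P‖ = 4.2720;  C_4 = 4.2720 → taut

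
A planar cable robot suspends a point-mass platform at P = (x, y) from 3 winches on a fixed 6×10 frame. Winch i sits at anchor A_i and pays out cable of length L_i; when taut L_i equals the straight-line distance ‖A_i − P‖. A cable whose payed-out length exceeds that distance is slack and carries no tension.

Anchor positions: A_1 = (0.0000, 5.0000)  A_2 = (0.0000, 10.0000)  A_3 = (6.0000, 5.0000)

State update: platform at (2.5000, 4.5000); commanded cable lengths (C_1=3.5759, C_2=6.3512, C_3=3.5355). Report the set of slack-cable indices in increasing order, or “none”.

1, 2

i=1: geometric 2.5495 vs commanded 3.5759 ⇒ slack
i=2: geometric 6.0415 vs commanded 6.3512 ⇒ slack
i=3: geometric 3.5355 vs commanded 3.5355 ⇒ taut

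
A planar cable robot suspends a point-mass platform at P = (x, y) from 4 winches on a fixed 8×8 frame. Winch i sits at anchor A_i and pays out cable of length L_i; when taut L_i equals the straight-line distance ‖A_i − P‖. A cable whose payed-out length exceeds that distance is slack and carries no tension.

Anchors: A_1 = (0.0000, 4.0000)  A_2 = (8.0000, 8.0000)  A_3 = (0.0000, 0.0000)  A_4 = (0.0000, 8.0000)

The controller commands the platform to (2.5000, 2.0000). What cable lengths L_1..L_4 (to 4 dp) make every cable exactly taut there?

L_1: Δ = A_1−P = (-2.5000, 2.0000) → ‖Δ‖ = √10.2500 = 3.2016
L_2: Δ = A_2−P = (5.5000, 6.0000) → ‖Δ‖ = √66.2500 = 8.1394
L_3: Δ = A_3−P = (-2.5000, -2.0000) → ‖Δ‖ = √10.2500 = 3.2016
L_4: Δ = A_4−P = (-2.5000, 6.0000) → ‖Δ‖ = √42.2500 = 6.5000

(3.2016, 8.1394, 3.2016, 6.5000)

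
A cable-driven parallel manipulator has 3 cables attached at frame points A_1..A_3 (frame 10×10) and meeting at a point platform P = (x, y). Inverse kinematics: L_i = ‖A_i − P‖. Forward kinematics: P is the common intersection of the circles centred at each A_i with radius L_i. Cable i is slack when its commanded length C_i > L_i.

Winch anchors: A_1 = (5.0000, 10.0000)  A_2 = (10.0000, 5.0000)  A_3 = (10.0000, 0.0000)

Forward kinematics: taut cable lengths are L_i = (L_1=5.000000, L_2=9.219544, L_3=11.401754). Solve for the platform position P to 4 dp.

circle eqns → linear via eq_j − eq_1; set k_j = A_j·A_j − L_j²
k_1 = 25.0000+100.0000−25.0000 = 100.0000
-10.0000·x + 10.0000·y = k_1−k_2 = 60.0000
-10.0000·x + 20.0000·y = k_1−k_3 = 130.0000
solve first two rows → x=1.0000, y=7.0000

(1.0000, 7.0000)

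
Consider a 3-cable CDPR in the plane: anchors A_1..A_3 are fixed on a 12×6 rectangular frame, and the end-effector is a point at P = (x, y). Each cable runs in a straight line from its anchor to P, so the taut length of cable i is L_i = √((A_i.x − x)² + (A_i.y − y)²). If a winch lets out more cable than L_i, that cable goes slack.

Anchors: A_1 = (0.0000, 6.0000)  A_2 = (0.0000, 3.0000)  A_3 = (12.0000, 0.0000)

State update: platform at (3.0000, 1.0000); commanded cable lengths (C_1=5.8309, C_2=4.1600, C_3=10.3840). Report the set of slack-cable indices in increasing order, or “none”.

2, 3

cable 1: √((-3.0000)²+(5.0000)²)=5.8310, C_1=5.8309: taut
cable 2: √((-3.0000)²+(2.0000)²)=3.6056, C_2=4.1600: slack
cable 3: √((9.0000)²+(-1.0000)²)=9.0554, C_3=10.3840: slack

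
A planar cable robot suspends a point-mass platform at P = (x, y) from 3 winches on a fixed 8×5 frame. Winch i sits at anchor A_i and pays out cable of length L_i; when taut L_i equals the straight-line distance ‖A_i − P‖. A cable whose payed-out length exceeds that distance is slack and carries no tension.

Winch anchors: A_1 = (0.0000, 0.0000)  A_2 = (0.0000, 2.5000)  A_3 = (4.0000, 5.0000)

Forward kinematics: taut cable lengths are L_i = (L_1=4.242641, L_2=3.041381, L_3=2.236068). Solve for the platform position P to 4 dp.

(3.0000, 3.0000)

each cable: (A_i−P)·(A_i−P) = L_i²; let q_i = ‖A_i‖²−L_i²
q_1 = 0.0000+0.0000−18.0000 = -18.0000
row 1: 0.0000x − 5.0000y = -15.0000  (q_2=-3.0000)
row 2: -8.0000x − 10.0000y = -54.0000  (q_3=36.0000)
Cramer on rows 1–2 → x = 3.0000, y = 3.0000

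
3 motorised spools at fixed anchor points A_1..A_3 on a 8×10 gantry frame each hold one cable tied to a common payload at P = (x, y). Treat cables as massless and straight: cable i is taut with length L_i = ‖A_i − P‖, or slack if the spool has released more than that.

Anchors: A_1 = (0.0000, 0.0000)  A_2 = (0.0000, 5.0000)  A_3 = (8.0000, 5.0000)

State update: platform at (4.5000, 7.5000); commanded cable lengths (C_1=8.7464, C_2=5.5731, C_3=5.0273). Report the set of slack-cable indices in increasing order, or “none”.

2, 3

cable 1: L_1 = ‖A_1−P‖ = 8.7464;  C_1 = 8.7464 → taut
cable 2: L_2 = ‖A_2−P‖ = 5.1478;  C_2 = 5.5731 → slack
cable 3: L_3 = ‖A_3−P‖ = 4.3012;  C_3 = 5.0273 → slack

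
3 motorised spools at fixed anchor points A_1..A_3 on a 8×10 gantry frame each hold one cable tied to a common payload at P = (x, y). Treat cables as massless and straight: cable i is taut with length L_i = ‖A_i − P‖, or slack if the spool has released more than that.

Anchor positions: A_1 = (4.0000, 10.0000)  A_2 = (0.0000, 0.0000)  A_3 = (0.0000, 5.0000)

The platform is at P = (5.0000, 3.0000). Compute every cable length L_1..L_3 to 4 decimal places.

L_1: Δ = A_1−P = (-1.0000, 7.0000) → ‖Δ‖ = √50.0000 = 7.0711
L_2: Δ = A_2−P = (-5.0000, -3.0000) → ‖Δ‖ = √34.0000 = 5.8310
L_3: Δ = A_3−P = (-5.0000, 2.0000) → ‖Δ‖ = √29.0000 = 5.3852

(7.0711, 5.8310, 5.3852)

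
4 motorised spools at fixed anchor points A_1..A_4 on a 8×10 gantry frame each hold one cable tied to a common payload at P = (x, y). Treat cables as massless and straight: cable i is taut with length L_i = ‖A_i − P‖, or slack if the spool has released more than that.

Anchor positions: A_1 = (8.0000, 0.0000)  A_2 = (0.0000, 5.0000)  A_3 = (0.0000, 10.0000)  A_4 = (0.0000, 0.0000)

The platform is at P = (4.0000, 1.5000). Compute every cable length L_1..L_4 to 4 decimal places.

cable 1: Δx=4.0000, Δy=-1.5000; L_1 = √(Δx²+Δy²) = 4.2720
cable 2: Δx=-4.0000, Δy=3.5000; L_2 = √(Δx²+Δy²) = 5.3151
cable 3: Δx=-4.0000, Δy=8.5000; L_3 = √(Δx²+Δy²) = 9.3941
cable 4: Δx=-4.0000, Δy=-1.5000; L_4 = √(Δx²+Δy²) = 4.2720

(4.2720, 5.3151, 9.3941, 4.2720)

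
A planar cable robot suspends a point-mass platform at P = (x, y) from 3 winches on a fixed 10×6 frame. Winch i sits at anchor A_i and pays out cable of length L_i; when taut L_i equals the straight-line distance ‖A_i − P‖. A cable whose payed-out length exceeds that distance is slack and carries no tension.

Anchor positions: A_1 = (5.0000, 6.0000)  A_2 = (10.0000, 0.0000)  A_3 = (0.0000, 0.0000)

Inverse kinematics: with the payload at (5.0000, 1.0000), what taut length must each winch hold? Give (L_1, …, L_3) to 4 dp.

L_1: Δ = A_1−P = (0.0000, 5.0000) → ‖Δ‖ = √25.0000 = 5.0000
L_2: Δ = A_2−P = (5.0000, -1.0000) → ‖Δ‖ = √26.0000 = 5.0990
L_3: Δ = A_3−P = (-5.0000, -1.0000) → ‖Δ‖ = √26.0000 = 5.0990

(5.0000, 5.0990, 5.0990)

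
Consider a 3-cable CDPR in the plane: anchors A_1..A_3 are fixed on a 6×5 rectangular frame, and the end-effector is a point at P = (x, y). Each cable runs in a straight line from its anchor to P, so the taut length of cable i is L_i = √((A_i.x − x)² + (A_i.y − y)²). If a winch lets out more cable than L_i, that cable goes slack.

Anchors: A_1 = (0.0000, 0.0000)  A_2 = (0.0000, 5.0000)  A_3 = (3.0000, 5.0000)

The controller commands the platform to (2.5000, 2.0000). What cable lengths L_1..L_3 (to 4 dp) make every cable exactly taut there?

L_1: Δ = A_1−P = (-2.5000, -2.0000) → ‖Δ‖ = √10.2500 = 3.2016
L_2: Δ = A_2−P = (-2.5000, 3.0000) → ‖Δ‖ = √15.2500 = 3.9051
L_3: Δ = A_3−P = (0.5000, 3.0000) → ‖Δ‖ = √9.2500 = 3.0414

(3.2016, 3.9051, 3.0414)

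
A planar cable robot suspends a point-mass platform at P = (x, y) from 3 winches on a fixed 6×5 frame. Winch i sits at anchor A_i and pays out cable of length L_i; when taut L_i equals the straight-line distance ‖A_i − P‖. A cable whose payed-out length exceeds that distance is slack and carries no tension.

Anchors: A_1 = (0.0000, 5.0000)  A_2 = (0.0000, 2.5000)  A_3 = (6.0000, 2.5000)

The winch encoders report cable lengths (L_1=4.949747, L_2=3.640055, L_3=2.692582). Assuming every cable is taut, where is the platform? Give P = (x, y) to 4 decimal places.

(3.5000, 1.5000)

circle eqns → linear via eq_j − eq_1; set c_j = A_j·A_j − L_j²
c_1 = 0.0000+25.0000−24.5000 = 0.5000
0.0000·x + 5.0000·y = c_1−c_2 = 7.5000
-12.0000·x + 5.0000·y = c_1−c_3 = -34.5000
solve first two rows → x=3.5000, y=1.5000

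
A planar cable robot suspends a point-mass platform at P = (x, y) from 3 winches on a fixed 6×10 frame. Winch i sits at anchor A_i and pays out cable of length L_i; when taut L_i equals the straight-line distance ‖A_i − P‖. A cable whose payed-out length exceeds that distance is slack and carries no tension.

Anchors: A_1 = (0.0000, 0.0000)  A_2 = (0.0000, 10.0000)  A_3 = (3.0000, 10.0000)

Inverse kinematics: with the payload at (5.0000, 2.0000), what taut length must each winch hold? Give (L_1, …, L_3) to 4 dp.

(5.3852, 9.4340, 8.2462)

L_1 = √((0.0000−5.0000)² + (0.0000−2.0000)²) = 5.3852
L_2 = √((0.0000−5.0000)² + (10.0000−2.0000)²) = 9.4340
L_3 = √((3.0000−5.0000)² + (10.0000−2.0000)²) = 8.2462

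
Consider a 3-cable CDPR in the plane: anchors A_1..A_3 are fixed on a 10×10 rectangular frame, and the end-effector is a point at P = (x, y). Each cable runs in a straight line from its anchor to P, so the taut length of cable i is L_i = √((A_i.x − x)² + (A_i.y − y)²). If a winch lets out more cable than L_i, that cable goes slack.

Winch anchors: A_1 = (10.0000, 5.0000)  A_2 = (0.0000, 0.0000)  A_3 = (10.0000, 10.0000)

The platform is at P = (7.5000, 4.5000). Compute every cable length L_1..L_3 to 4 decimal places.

L_1 = √((10.0000−7.5000)² + (5.0000−4.5000)²) = 2.5495
L_2 = √((0.0000−7.5000)² + (0.0000−4.5000)²) = 8.7464
L_3 = √((10.0000−7.5000)² + (10.0000−4.5000)²) = 6.0415

(2.5495, 8.7464, 6.0415)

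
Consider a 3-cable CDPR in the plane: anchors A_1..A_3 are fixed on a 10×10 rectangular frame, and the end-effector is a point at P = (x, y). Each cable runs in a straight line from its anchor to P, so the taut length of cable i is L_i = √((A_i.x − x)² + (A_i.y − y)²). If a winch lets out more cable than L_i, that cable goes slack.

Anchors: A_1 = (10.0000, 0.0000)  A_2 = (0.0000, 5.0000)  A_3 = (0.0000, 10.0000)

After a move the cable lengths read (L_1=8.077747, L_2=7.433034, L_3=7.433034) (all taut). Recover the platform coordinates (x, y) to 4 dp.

(7.0000, 7.5000)

expand ‖A_i−P‖²=L_i² and subtract eq 1 (c_i ≔ ‖A_i‖²−L_i²)
c_1 = 100.0000+0.0000−65.2500 = 34.7500
eq1−eq2 → [20.0000  -10.0000]·P = 65.0000
eq1−eq3 → [20.0000  -20.0000]·P = -10.0000
2×2 solve → P = (7.0000, 7.5000)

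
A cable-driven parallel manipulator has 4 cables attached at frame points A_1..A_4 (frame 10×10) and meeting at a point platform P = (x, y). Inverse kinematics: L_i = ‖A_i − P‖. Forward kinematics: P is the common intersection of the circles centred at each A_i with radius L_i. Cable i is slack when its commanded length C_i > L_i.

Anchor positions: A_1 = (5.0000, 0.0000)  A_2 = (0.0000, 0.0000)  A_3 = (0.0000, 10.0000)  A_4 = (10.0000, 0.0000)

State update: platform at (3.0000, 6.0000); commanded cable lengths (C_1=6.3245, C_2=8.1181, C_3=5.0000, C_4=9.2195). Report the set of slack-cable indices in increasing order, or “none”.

cable 1: L_1 = ‖A_1−P‖ = 6.3246;  C_1 = 6.3245 → taut
cable 2: L_2 = ‖A_2−P‖ = 6.7082;  C_2 = 8.1181 → slack
cable 3: L_3 = ‖A_3−P‖ = 5.0000;  C_3 = 5.0000 → taut
cable 4: L_4 = ‖A_4−P‖ = 9.2195;  C_4 = 9.2195 → taut

2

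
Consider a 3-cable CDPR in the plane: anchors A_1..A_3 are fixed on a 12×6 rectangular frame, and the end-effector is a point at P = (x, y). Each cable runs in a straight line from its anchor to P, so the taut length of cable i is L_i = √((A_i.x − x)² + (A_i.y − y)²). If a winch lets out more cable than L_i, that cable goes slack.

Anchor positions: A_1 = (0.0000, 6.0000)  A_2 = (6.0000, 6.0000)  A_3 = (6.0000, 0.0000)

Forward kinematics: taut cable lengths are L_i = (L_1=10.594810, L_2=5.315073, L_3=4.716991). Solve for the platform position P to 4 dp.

(10.0000, 2.5000)

circle eqns → linear via eq_j − eq_1; set q_j = A_j·A_j − L_j²
q_1 = 0.0000+36.0000−112.2500 = -76.2500
-12.0000·x + 0.0000·y = q_1−q_2 = -120.0000
-12.0000·x + 12.0000·y = q_1−q_3 = -90.0000
solve first two rows → x=10.0000, y=2.5000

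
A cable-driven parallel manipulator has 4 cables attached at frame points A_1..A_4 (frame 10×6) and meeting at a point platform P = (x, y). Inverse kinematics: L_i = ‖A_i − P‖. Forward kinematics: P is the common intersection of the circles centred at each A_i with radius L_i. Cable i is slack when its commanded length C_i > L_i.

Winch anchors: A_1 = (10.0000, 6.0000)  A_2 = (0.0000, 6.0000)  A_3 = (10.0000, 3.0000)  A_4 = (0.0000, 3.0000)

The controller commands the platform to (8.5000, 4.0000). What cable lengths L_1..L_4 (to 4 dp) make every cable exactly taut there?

(2.5000, 8.7321, 1.8028, 8.5586)

L_1: Δ = A_1−P = (1.5000, 2.0000) → ‖Δ‖ = √6.2500 = 2.5000
L_2: Δ = A_2−P = (-8.5000, 2.0000) → ‖Δ‖ = √76.2500 = 8.7321
L_3: Δ = A_3−P = (1.5000, -1.0000) → ‖Δ‖ = √3.2500 = 1.8028
L_4: Δ = A_4−P = (-8.5000, -1.0000) → ‖Δ‖ = √73.2500 = 8.5586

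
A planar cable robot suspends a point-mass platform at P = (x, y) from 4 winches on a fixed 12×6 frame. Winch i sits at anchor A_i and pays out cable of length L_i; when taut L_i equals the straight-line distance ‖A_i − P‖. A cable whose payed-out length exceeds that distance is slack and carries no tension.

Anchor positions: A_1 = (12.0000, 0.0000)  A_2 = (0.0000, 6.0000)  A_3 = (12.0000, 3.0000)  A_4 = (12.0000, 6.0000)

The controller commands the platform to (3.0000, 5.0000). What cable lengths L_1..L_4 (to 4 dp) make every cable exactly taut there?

(10.2956, 3.1623, 9.2195, 9.0554)

L_1 = √((12.0000−3.0000)² + (0.0000−5.0000)²) = 10.2956
L_2 = √((0.0000−3.0000)² + (6.0000−5.0000)²) = 3.1623
L_3 = √((12.0000−3.0000)² + (3.0000−5.0000)²) = 9.2195
L_4 = √((12.0000−3.0000)² + (6.0000−5.0000)²) = 9.0554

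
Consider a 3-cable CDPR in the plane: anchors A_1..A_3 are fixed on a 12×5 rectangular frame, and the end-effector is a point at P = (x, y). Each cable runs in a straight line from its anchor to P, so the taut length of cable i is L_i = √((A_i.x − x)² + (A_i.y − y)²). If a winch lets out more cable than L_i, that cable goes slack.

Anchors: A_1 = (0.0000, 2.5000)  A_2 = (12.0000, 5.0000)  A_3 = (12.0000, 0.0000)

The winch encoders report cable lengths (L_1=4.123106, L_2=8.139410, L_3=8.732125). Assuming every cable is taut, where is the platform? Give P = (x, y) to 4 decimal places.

expand ‖A_i−P‖²=L_i² and subtract eq 1 (q_i ≔ ‖A_i‖²−L_i²)
q_1 = 0.0000+6.2500−17.0000 = -10.7500
eq1−eq2 → [-24.0000  -5.0000]·P = -113.5000
eq1−eq3 → [-24.0000  5.0000]·P = -78.5000
2×2 solve → P = (4.0000, 3.5000)

(4.0000, 3.5000)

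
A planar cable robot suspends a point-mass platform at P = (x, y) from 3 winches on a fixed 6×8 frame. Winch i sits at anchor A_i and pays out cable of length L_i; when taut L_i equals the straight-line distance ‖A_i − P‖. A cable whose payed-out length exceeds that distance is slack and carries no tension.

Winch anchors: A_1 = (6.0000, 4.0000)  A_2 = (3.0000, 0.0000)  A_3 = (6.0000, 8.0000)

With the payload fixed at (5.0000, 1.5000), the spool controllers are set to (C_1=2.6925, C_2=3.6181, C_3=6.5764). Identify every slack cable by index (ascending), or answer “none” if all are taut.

cable 1: L_1 = ‖A_1−P‖ = 2.6926;  C_1 = 2.6925 → taut
cable 2: L_2 = ‖A_2−P‖ = 2.5000;  C_2 = 3.6181 → slack
cable 3: L_3 = ‖A_3−P‖ = 6.5765;  C_3 = 6.5764 → taut

2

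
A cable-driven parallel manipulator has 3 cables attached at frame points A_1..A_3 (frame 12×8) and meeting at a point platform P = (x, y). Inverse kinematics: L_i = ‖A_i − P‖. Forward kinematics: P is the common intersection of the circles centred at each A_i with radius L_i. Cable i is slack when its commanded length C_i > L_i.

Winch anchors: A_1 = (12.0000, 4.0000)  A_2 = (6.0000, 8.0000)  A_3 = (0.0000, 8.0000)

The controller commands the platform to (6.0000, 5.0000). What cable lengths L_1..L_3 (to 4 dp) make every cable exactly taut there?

(6.0828, 3.0000, 6.7082)

cable 1: Δx=6.0000, Δy=-1.0000; L_1 = √(Δx²+Δy²) = 6.0828
cable 2: Δx=0.0000, Δy=3.0000; L_2 = √(Δx²+Δy²) = 3.0000
cable 3: Δx=-6.0000, Δy=3.0000; L_3 = √(Δx²+Δy²) = 6.7082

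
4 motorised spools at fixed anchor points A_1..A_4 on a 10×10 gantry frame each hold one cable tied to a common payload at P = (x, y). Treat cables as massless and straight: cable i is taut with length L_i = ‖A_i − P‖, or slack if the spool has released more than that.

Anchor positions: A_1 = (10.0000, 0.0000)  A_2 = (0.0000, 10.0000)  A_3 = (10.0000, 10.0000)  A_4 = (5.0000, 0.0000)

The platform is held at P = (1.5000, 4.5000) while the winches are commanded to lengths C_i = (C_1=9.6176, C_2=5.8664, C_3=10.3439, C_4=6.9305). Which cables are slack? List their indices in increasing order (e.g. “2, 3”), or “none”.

cable 1: L_1 = ‖A_1−P‖ = 9.6177;  C_1 = 9.6176 → taut
cable 2: L_2 = ‖A_2−P‖ = 5.7009;  C_2 = 5.8664 → slack
cable 3: L_3 = ‖A_3−P‖ = 10.1242;  C_3 = 10.3439 → slack
cable 4: L_4 = ‖A_4−P‖ = 5.7009;  C_4 = 6.9305 → slack

2, 3, 4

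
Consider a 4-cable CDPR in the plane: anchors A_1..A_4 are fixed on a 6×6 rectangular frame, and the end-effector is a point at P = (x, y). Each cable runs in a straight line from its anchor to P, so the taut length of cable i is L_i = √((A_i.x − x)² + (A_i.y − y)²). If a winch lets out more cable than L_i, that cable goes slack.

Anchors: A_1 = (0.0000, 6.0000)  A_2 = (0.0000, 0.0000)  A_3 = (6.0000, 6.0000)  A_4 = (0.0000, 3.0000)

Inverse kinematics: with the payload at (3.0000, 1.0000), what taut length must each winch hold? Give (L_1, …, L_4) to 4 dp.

(5.8310, 3.1623, 5.8310, 3.6056)

cable 1: Δx=-3.0000, Δy=5.0000; L_1 = √(Δx²+Δy²) = 5.8310
cable 2: Δx=-3.0000, Δy=-1.0000; L_2 = √(Δx²+Δy²) = 3.1623
cable 3: Δx=3.0000, Δy=5.0000; L_3 = √(Δx²+Δy²) = 5.8310
cable 4: Δx=-3.0000, Δy=2.0000; L_4 = √(Δx²+Δy²) = 3.6056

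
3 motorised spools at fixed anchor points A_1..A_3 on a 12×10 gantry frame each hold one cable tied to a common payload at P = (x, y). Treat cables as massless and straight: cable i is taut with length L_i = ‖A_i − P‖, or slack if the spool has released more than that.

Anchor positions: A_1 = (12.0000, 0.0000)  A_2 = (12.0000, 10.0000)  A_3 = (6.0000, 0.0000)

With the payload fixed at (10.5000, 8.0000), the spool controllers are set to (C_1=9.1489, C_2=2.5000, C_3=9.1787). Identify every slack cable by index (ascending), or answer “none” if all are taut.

1

i=1: geometric 8.1394 vs commanded 9.1489 ⇒ slack
i=2: geometric 2.5000 vs commanded 2.5000 ⇒ taut
i=3: geometric 9.1788 vs commanded 9.1787 ⇒ taut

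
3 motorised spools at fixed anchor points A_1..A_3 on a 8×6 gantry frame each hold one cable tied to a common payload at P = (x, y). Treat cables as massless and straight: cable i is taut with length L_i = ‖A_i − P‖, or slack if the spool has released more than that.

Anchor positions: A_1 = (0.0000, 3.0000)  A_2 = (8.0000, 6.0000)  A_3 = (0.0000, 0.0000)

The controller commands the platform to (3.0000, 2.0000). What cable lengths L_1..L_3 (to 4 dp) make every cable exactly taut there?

(3.1623, 6.4031, 3.6056)

cable 1: Δx=-3.0000, Δy=1.0000; L_1 = √(Δx²+Δy²) = 3.1623
cable 2: Δx=5.0000, Δy=4.0000; L_2 = √(Δx²+Δy²) = 6.4031
cable 3: Δx=-3.0000, Δy=-2.0000; L_3 = √(Δx²+Δy²) = 3.6056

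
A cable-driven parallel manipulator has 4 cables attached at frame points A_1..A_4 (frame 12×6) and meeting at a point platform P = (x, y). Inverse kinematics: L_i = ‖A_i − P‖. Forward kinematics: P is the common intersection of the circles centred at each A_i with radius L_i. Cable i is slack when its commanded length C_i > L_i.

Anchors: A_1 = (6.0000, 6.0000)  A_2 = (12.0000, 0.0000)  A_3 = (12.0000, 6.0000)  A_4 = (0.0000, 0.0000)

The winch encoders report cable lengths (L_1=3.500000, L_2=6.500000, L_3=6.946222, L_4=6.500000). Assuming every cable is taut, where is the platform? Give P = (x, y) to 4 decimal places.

each cable: (A_i−P)·(A_i−P) = L_i²; let c_i = ‖A_i‖²−L_i²
c_1 = 36.0000+36.0000−12.2500 = 59.7500
row 1: -12.0000x + 12.0000y = -42.0000  (c_2=101.7500)
row 2: -12.0000x + 0.0000y = -72.0000  (c_3=131.7500)
row 3: 12.0000x + 12.0000y = 102.0000  (c_4=-42.2500)
Cramer on rows 1–2 → x = 6.0000, y = 2.5000
check cable 4: ‖A_4−P‖² = 42.2500 ≈ L_4² = 42.2500 ✓

(6.0000, 2.5000)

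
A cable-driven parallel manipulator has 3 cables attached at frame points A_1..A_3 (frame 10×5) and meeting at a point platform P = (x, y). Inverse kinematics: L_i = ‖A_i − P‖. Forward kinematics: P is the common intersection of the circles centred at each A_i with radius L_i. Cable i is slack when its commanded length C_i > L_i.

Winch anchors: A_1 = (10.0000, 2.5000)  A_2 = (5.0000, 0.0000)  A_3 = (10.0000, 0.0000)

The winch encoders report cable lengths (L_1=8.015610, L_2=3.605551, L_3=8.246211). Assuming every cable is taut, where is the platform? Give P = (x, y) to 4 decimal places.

(2.0000, 2.0000)

circle eqns → linear via eq_j − eq_1; set k_j = A_j·A_j − L_j²
k_1 = 100.0000+6.2500−64.2500 = 42.0000
10.0000·x + 5.0000·y = k_1−k_2 = 30.0000
0.0000·x + 5.0000·y = k_1−k_3 = 10.0000
solve first two rows → x=2.0000, y=2.0000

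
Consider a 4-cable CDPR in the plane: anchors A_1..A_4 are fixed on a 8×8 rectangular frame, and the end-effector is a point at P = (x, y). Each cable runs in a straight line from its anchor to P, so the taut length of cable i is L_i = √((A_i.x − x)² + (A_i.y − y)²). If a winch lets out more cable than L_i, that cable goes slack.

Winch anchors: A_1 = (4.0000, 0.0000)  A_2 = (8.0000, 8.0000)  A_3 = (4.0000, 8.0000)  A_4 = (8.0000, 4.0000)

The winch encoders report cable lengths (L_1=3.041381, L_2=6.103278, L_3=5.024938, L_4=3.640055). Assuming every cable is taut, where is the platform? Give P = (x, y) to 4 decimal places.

each cable: (A_i−P)·(A_i−P) = L_i²; let q_i = ‖A_i‖²−L_i²
q_1 = 16.0000+0.0000−9.2500 = 6.7500
row 1: -8.0000x − 16.0000y = -84.0000  (q_2=90.7500)
row 2: 0.0000x − 16.0000y = -48.0000  (q_3=54.7500)
row 3: -8.0000x − 8.0000y = -60.0000  (q_4=66.7500)
Cramer on rows 1–2 → x = 4.5000, y = 3.0000
check cable 4: ‖A_4−P‖² = 13.2500 ≈ L_4² = 13.2500 ✓

(4.5000, 3.0000)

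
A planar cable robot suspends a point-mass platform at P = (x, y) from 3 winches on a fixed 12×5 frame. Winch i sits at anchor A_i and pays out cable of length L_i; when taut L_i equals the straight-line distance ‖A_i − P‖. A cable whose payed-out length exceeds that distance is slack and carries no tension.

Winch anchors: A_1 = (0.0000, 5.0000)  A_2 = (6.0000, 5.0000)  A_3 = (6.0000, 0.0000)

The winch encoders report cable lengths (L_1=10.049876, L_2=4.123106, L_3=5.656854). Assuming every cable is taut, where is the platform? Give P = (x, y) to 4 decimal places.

circle eqns → linear via eq_j − eq_1; set c_j = A_j·A_j − L_j²
c_1 = 0.0000+25.0000−101.0000 = -76.0000
-12.0000·x + 0.0000·y = c_1−c_2 = -120.0000
-12.0000·x + 10.0000·y = c_1−c_3 = -80.0000
solve first two rows → x=10.0000, y=4.0000

(10.0000, 4.0000)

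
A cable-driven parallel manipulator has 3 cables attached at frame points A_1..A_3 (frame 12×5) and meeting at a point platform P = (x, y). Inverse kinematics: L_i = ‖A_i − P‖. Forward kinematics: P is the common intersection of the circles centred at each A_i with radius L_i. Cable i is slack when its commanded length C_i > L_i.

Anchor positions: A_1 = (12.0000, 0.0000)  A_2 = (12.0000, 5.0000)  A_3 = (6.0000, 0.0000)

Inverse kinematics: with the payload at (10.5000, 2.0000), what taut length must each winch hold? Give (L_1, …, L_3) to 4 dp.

(2.5000, 3.3541, 4.9244)

cable 1: Δx=1.5000, Δy=-2.0000; L_1 = √(Δx²+Δy²) = 2.5000
cable 2: Δx=1.5000, Δy=3.0000; L_2 = √(Δx²+Δy²) = 3.3541
cable 3: Δx=-4.5000, Δy=-2.0000; L_3 = √(Δx²+Δy²) = 4.9244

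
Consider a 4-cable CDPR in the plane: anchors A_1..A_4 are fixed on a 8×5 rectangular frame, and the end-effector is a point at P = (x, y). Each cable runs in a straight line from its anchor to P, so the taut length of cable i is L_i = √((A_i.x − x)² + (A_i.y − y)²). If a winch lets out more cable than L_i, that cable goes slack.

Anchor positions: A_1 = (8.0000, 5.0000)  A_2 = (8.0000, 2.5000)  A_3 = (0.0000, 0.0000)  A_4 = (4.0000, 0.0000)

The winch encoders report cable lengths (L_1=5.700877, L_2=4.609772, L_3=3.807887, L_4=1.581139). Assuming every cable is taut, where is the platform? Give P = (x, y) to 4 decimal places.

expand ‖A_i−P‖²=L_i² and subtract eq 1 (q_i ≔ ‖A_i‖²−L_i²)
q_1 = 64.0000+25.0000−32.5000 = 56.5000
eq1−eq2 → [0.0000  5.0000]·P = 7.5000
eq1−eq3 → [16.0000  10.0000]·P = 71.0000
eq1−eq4 → [8.0000  10.0000]·P = 43.0000
2×2 solve → P = (3.5000, 1.5000)
check cable 4: ‖A_4−P‖² = 2.5000 ≈ L_4² = 2.5000 ✓

(3.5000, 1.5000)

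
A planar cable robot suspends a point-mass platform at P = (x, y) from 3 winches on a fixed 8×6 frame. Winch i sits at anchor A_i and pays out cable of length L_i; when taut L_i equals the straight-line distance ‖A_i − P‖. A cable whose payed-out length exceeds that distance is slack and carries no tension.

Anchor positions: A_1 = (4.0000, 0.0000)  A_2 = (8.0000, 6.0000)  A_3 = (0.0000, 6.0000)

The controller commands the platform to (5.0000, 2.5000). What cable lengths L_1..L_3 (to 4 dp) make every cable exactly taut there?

L_1 = √((4.0000−5.0000)² + (0.0000−2.5000)²) = 2.6926
L_2 = √((8.0000−5.0000)² + (6.0000−2.5000)²) = 4.6098
L_3 = √((0.0000−5.0000)² + (6.0000−2.5000)²) = 6.1033

(2.6926, 4.6098, 6.1033)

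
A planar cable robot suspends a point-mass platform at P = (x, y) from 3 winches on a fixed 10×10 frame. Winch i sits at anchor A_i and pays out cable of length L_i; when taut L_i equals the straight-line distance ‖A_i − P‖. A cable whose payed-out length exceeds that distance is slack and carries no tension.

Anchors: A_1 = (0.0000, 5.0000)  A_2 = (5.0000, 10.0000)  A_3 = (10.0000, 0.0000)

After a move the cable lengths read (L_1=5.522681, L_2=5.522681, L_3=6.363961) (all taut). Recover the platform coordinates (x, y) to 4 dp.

each cable: (A_i−P)·(A_i−P) = L_i²; let c_i = ‖A_i‖²−L_i²
c_1 = 0.0000+25.0000−30.5000 = -5.5000
row 1: -10.0000x − 10.0000y = -100.0000  (c_2=94.5000)
row 2: -20.0000x + 10.0000y = -65.0000  (c_3=59.5000)
Cramer on rows 1–2 → x = 5.5000, y = 4.5000

(5.5000, 4.5000)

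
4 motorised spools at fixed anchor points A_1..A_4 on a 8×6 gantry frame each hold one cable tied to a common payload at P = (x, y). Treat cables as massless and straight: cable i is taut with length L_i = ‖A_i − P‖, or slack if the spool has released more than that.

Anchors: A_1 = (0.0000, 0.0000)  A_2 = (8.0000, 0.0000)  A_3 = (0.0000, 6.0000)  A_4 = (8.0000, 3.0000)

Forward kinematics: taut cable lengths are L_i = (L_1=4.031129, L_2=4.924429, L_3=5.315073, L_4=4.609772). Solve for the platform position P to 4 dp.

expand ‖A_i−P‖²=L_i² and subtract eq 1 (k_i ≔ ‖A_i‖²−L_i²)
k_1 = 0.0000+0.0000−16.2500 = -16.2500
eq1−eq2 → [-16.0000  0.0000]·P = -56.0000
eq1−eq3 → [0.0000  -12.0000]·P = -24.0000
eq1−eq4 → [-16.0000  -6.0000]·P = -68.0000
2×2 solve → P = (3.5000, 2.0000)
check cable 4: ‖A_4−P‖² = 21.2500 ≈ L_4² = 21.2500 ✓

(3.5000, 2.0000)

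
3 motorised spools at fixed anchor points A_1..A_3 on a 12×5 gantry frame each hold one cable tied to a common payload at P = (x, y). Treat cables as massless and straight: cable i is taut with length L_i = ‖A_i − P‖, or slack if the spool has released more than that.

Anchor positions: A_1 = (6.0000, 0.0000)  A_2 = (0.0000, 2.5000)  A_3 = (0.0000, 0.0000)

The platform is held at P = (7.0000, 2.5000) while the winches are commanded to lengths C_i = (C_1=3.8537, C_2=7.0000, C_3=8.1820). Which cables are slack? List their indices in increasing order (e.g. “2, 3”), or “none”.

1, 3

cable 1: √((-1.0000)²+(-2.5000)²)=2.6926, C_1=3.8537: slack
cable 2: √((-7.0000)²+(0.0000)²)=7.0000, C_2=7.0000: taut
cable 3: √((-7.0000)²+(-2.5000)²)=7.4330, C_3=8.1820: slack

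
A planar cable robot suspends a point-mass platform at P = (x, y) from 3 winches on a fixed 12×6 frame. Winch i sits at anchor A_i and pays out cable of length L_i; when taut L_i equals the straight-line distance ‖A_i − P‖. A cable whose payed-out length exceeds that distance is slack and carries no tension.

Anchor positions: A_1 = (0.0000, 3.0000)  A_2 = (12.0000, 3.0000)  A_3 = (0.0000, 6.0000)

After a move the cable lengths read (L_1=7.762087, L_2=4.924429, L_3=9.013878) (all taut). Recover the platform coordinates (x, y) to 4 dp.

(7.5000, 1.0000)

each cable: (A_i−P)·(A_i−P) = L_i²; let c_i = ‖A_i‖²−L_i²
c_1 = 0.0000+9.0000−60.2500 = -51.2500
row 1: -24.0000x + 0.0000y = -180.0000  (c_2=128.7500)
row 2: 0.0000x − 6.0000y = -6.0000  (c_3=-45.2500)
Cramer on rows 1–2 → x = 7.5000, y = 1.0000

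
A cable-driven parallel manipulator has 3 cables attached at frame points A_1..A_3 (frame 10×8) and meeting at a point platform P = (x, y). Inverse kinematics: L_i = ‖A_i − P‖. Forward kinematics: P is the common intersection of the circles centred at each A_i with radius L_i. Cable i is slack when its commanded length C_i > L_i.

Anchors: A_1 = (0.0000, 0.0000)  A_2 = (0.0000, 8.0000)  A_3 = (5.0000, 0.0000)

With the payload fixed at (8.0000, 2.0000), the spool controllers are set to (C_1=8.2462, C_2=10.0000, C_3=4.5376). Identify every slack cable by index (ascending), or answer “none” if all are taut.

i=1: geometric 8.2462 vs commanded 8.2462 ⇒ taut
i=2: geometric 10.0000 vs commanded 10.0000 ⇒ taut
i=3: geometric 3.6056 vs commanded 4.5376 ⇒ slack

3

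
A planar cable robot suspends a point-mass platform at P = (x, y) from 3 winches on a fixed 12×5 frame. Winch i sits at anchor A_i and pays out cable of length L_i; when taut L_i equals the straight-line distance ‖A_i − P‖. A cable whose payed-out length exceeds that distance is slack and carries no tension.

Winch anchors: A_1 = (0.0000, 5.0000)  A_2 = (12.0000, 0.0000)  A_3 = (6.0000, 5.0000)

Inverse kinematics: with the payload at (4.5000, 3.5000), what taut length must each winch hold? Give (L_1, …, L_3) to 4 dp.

L_1 = √((0.0000−4.5000)² + (5.0000−3.5000)²) = 4.7434
L_2 = √((12.0000−4.5000)² + (0.0000−3.5000)²) = 8.2765
L_3 = √((6.0000−4.5000)² + (5.0000−3.5000)²) = 2.1213

(4.7434, 8.2765, 2.1213)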